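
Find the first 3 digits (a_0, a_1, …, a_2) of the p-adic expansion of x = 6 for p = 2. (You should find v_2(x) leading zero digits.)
(a_0, …, a_2) = (0, 1, 1)

v_2(6) = 1, so a_0 = ... = a_0 = 0. Factor out: x = 2^1 · u with u = 3 a unit in ℤ_2. Expand u iteratively via a_{v+i} = u_i mod 2, u_{i+1} = (u_i − a_{v+i})/2:
  u_0 = 3;  a_1 = 1;  u_1 = (u_0 − 1)/2 = 1
  u_1 = 1;  a_2 = 1;  u_2 = (u_1 − 1)/2 = 0
Digits: (0, 1, 1).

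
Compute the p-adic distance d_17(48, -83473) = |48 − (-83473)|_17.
d_17(48, -83473) = 1/83521

Step 1 — x − y = 48 − (-83473) = 83521. Step 2 — v_17(83521) = 4 (factor: 83521 = (17^4 · 1); the sign does not affect v_p). Step 3 — |x − y|_17 = 17^{-4} = 1/83521.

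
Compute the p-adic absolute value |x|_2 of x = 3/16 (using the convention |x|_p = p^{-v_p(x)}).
|3/16|_2 = 16

Step 1 — compute v_2(x) by factoring powers of 2 out of the numerator and denominator: v_2(3/16) = -4. Step 2 — apply |x|_p = p^{-v_p(x)} = 2^{4} = 16.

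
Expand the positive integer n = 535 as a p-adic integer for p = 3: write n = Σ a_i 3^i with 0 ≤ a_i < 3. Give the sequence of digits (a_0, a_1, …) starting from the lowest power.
(a_0, a_1, …) = (1, 1, 2, 1, 0, 2)

Repeated division by 3 gives the digits low-to-high: 535 = 1 + 1·3^1 + 2·3^2 + 1·3^3 + 2·3^5. Digit sequence: (1, 1, 2, 1, 0, 2).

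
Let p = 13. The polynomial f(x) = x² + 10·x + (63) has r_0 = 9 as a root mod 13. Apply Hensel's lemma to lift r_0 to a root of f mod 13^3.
r_2 = 61 (mod 2197)

Hensel: r_{i+1} = r_i − f(r_i)·(f′(r_i))^{-1} mod 13^{i+2}, f′(x) = 2x + 10. Iterate:
  r_0 = 9 (mod 13)
  r_1 = 61 (mod 169)
  r_2 = 61 (mod 2197)
Final: r = 61 satisfies f(r) ≡ 0 mod 13^3.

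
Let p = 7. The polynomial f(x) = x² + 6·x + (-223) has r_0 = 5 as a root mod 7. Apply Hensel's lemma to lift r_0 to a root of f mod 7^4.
r_3 = 775 (mod 2401)

Hensel: r_{i+1} = r_i − f(r_i)·(f′(r_i))^{-1} mod 7^{i+2}, f′(x) = 2x + 6. Iterate:
  r_0 = 5 (mod 7)
  r_1 = 40 (mod 49)
  r_2 = 89 (mod 343)
  r_3 = 775 (mod 2401)
Final: r = 775 satisfies f(r) ≡ 0 mod 7^4.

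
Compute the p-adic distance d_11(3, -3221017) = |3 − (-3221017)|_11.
d_11(3, -3221017) = 1/161051

Step 1 — x − y = 3 − (-3221017) = 3221020. Step 2 — v_11(3221020) = 5 (factor: 3221020 = (11^5 · 20); the sign does not affect v_p). Step 3 — |x − y|_11 = 11^{-5} = 1/161051.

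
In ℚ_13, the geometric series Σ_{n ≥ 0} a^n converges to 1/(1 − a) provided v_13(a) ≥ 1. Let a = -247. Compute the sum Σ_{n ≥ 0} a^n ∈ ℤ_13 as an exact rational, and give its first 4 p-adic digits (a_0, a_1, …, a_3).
Σ a^n = 1/(1 − a) = 1/248;  first 4 digits = (1, 7, 8, 6)

v_13(a) = 1 ≥ 1, so the series converges in ℤ_13 to 1/(1 − a) = 1/(1 − (-247)) = 1/248. Expand this rational in ℤ_13: compute digits iteratively via d_i = x_i mod 13, x_{i+1} = (x_i − d_i)/13. The first 4 digits are (1, 7, 8, 6).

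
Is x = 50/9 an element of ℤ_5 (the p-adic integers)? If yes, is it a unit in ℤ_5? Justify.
x ∈ ℤ_5 but not a unit; v_5(x) = 2 > 0

ℤ_5 = {x ∈ ℚ_5 : v_5(x) ≥ 0} and ℤ_5^× = {x ∈ ℤ_5 : v_5(x) = 0}. Here v_5(50/9) = v_5(num) − v_5(den) = 2; compare against these criteria.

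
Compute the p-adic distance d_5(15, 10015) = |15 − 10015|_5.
d_5(15, 10015) = 1/625

Step 1 — x − y = 15 − 10015 = -10000. Step 2 — v_5(-10000) = 4 (factor: -10000 = −(5^4 · 16); the sign does not affect v_p). Step 3 — |x − y|_5 = 5^{-4} = 1/625.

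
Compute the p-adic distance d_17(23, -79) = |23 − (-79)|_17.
d_17(23, -79) = 1/17

Step 1 — x − y = 23 − (-79) = 102. Step 2 — v_17(102) = 1 (factor: 102 = (17^1 · 6); the sign does not affect v_p). Step 3 — |x − y|_17 = 17^{-1} = 1/17.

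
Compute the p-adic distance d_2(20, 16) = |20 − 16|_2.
d_2(20, 16) = 1/4

Step 1 — x − y = 20 − 16 = 4. Step 2 — v_2(4) = 2 (factor: 4 = (2^2 · 1); the sign does not affect v_p). Step 3 — |x − y|_2 = 2^{-2} = 1/4.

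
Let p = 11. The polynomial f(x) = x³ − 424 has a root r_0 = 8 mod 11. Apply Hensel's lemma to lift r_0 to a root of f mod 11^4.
r_3 = 13494 (mod 14641)

Hensel: r_{i+1} = r_i − f(r_i)/f′(r_i) mod 11^{i+2}, where f′(x) = 3x². Iterate:
  r_0 = 8 (mod 11)
  r_1 = 63 (mod 121)
  r_2 = 184 (mod 1331)
  r_3 = 13494 (mod 14641)
Final: r = 13494 with f(r) ≡ 0 mod 11^4.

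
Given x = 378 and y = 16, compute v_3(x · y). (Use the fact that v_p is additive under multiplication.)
v_3(6048) = 3

v_p(x) = 3 (factor: 378 = 3^3 · 14); v_p(y) = 0 (factor: 16 = 3^0 · 16). Additivity: v_p(xy) = v_p(x) + v_p(y) = 3 + 0 = 3. (Direct check: xy = 6048 = 3^3 · (224).)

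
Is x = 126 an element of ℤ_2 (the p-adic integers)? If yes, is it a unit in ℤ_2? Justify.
x ∈ ℤ_2 but not a unit; v_2(x) = 1 > 0

ℤ_2 = {x ∈ ℚ_2 : v_2(x) ≥ 0} and ℤ_2^× = {x ∈ ℤ_2 : v_2(x) = 0}. Here v_2(126) = v_2(num) − v_2(den) = 1; compare against these criteria.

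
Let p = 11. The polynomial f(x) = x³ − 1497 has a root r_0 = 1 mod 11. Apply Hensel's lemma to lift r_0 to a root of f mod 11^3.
r_2 = 1024 (mod 1331)

Hensel: r_{i+1} = r_i − f(r_i)/f′(r_i) mod 11^{i+2}, where f′(x) = 3x². Iterate:
  r_0 = 1 (mod 11)
  r_1 = 56 (mod 121)
  r_2 = 1024 (mod 1331)
Final: r = 1024 with f(r) ≡ 0 mod 11^3.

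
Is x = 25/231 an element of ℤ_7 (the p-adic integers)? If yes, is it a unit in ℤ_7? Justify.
x ∉ ℤ_7 (v_7(x) = -1 < 0)

ℤ_7 = {x ∈ ℚ_7 : v_7(x) ≥ 0} and ℤ_7^× = {x ∈ ℤ_7 : v_7(x) = 0}. Here v_7(25/231) = v_7(num) − v_7(den) = -1; compare against these criteria.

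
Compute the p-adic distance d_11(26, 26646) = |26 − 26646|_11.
d_11(26, 26646) = 1/1331

Step 1 — x − y = 26 − 26646 = -26620. Step 2 — v_11(-26620) = 3 (factor: -26620 = −(11^3 · 20); the sign does not affect v_p). Step 3 — |x − y|_11 = 11^{-3} = 1/1331.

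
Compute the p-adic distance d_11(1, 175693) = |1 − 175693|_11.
d_11(1, 175693) = 1/14641

Step 1 — x − y = 1 − 175693 = -175692. Step 2 — v_11(-175692) = 4 (factor: -175692 = −(11^4 · 12); the sign does not affect v_p). Step 3 — |x − y|_11 = 11^{-4} = 1/14641.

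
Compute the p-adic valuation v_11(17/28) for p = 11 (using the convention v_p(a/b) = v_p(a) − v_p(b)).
v_11(17/28) = 0

Factor powers of 11 from the numerator and denominator of the reduced fraction: 17 = 11^0 · 17 and 28 = 11^0 · 28. Apply v_p(a/b) = v_p(a) − v_p(b): v_11(17/28) = 0 − 0 = 0.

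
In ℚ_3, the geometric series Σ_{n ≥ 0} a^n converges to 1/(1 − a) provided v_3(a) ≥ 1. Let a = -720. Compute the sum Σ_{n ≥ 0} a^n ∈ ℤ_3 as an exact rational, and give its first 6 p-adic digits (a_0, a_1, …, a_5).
Σ a^n = 1/(1 − a) = 1/721;  first 6 digits = (1, 0, 1, 0, 1, 0)

v_3(a) = 2 ≥ 1, so the series converges in ℤ_3 to 1/(1 − a) = 1/(1 − (-720)) = 1/721. Expand this rational in ℤ_3: compute digits iteratively via d_i = x_i mod 3, x_{i+1} = (x_i − d_i)/3. The first 6 digits are (1, 0, 1, 0, 1, 0).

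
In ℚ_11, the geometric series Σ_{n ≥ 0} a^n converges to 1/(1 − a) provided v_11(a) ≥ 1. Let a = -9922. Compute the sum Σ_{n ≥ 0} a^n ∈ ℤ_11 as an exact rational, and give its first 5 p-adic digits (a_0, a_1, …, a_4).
Σ a^n = 1/(1 − a) = 1/9923;  first 5 digits = (1, 0, 6, 3, 2)

v_11(a) = 2 ≥ 1, so the series converges in ℤ_11 to 1/(1 − a) = 1/(1 − (-9922)) = 1/9923. Expand this rational in ℤ_11: compute digits iteratively via d_i = x_i mod 11, x_{i+1} = (x_i − d_i)/11. The first 5 digits are (1, 0, 6, 3, 2).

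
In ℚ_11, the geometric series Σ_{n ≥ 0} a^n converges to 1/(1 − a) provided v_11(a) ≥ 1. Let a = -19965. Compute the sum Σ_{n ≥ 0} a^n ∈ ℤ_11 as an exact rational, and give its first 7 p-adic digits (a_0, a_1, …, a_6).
Σ a^n = 1/(1 − a) = 1/19966;  first 7 digits = (1, 0, 0, 7, 9, 10, 4)

v_11(a) = 3 ≥ 1, so the series converges in ℤ_11 to 1/(1 − a) = 1/(1 − (-19965)) = 1/19966. Expand this rational in ℤ_11: compute digits iteratively via d_i = x_i mod 11, x_{i+1} = (x_i − d_i)/11. The first 7 digits are (1, 0, 0, 7, 9, 10, 4).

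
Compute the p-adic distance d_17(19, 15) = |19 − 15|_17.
d_17(19, 15) = 1

Step 1 — x − y = 19 − 15 = 4. Step 2 — v_17(4) = 0 (factor: 4 = (17^0 · 4); the sign does not affect v_p). Step 3 — |x − y|_17 = 17^{0} = 1.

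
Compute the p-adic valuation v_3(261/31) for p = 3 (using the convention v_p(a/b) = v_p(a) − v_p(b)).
v_3(261/31) = 2

Factor powers of 3 from the numerator and denominator of the reduced fraction: 261 = 3^2 · 29 and 31 = 3^0 · 31. Apply v_p(a/b) = v_p(a) − v_p(b): v_3(261/31) = 2 − 0 = 2.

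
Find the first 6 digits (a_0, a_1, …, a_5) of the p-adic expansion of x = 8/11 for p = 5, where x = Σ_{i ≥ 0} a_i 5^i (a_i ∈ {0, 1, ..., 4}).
(a_0, …, a_5) = (3, 0, 4, 1, 1, 2)

v_5(8/11) = 0 (numerator and denominator both coprime to 5), so x ∈ ℤ_5^×. Compute digits iteratively via a_i = x_i mod 5, x_{i+1} = (x_i − a_i)/5, with x_0 = x:
  x_0 = 8/11;  a_0 = 3;  x_1 = (x_0 − 3)/5 = -5/11
  x_1 = -5/11;  a_1 = 0;  x_2 = (x_1 − 0)/5 = -1/11
  x_2 = -1/11;  a_2 = 4;  x_3 = (x_2 − 4)/5 = -9/11
  x_3 = -9/11;  a_3 = 1;  x_4 = (x_3 − 1)/5 = -4/11
  x_4 = -4/11;  a_4 = 1;  x_5 = (x_4 − 1)/5 = -3/11
  x_5 = -3/11;  a_5 = 2;  x_6 = (x_5 − 2)/5 = -5/11
Digits: (3, 0, 4, 1, 1, 2).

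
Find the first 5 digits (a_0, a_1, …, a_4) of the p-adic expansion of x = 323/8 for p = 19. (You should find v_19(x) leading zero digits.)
(a_0, …, a_4) = (0, 14, 16, 11, 16)

v_19(323/8) = 1, so a_0 = ... = a_0 = 0. Factor out: x = 19^1 · u with u = 17/8 a unit in ℤ_19. Expand u iteratively via a_{v+i} = u_i mod 19, u_{i+1} = (u_i − a_{v+i})/19:
  u_0 = 17/8;  a_1 = 14;  u_1 = (u_0 − 14)/19 = -5/8
  u_1 = -5/8;  a_2 = 16;  u_2 = (u_1 − 16)/19 = -7/8
  u_2 = -7/8;  a_3 = 11;  u_3 = (u_2 − 11)/19 = -5/8
  u_3 = -5/8;  a_4 = 16;  u_4 = (u_3 − 16)/19 = -7/8
Digits: (0, 14, 16, 11, 16).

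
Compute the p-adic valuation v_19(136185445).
v_19(136185445) = 5

v_19(n) is the largest exponent k such that 19^k divides n. Factor out: 136185445 = 19^5 · 55. (Sign doesn't affect v_p.) So v_19(136185445) = 5.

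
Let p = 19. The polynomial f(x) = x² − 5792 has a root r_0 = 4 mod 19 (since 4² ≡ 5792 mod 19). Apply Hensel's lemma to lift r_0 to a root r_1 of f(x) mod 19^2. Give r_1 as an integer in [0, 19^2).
r_1 = 4 (mod 361)

Hensel's recurrence: r_{i+1} = r_i − f(r_i)·(f′(r_i))^{-1} mod 19^{i+2}, with f′(x) = 2x. Iterate:
  r_0 = 4 (mod 19)
  r_1 = 4 (mod 361)
Final: r_1 = 4, and one checks f(r_1) ≡ 0 mod 19^2.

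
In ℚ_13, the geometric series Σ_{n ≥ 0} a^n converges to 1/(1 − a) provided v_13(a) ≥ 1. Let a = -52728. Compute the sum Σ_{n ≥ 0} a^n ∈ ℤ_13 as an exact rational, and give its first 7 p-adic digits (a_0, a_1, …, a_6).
Σ a^n = 1/(1 − a) = 1/52729;  first 7 digits = (1, 0, 0, 2, 11, 12, 3)

v_13(a) = 3 ≥ 1, so the series converges in ℤ_13 to 1/(1 − a) = 1/(1 − (-52728)) = 1/52729. Expand this rational in ℤ_13: compute digits iteratively via d_i = x_i mod 13, x_{i+1} = (x_i − d_i)/13. The first 7 digits are (1, 0, 0, 2, 11, 12, 3).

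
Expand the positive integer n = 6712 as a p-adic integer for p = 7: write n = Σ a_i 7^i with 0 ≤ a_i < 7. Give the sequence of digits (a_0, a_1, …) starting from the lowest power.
(a_0, a_1, …) = (6, 6, 3, 5, 2)

Repeated division by 7 gives the digits low-to-high: 6712 = 6 + 6·7^1 + 3·7^2 + 5·7^3 + 2·7^4. Digit sequence: (6, 6, 3, 5, 2).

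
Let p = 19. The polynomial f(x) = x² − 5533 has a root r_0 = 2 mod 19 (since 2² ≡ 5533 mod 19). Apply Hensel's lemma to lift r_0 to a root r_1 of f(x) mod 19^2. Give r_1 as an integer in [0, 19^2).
r_1 = 211 (mod 361)

Hensel's recurrence: r_{i+1} = r_i − f(r_i)·(f′(r_i))^{-1} mod 19^{i+2}, with f′(x) = 2x. Iterate:
  r_0 = 2 (mod 19)
  r_1 = 211 (mod 361)
Final: r_1 = 211, and one checks f(r_1) ≡ 0 mod 19^2.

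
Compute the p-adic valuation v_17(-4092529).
v_17(-4092529) = 4

v_17(n) is the largest exponent k such that 17^k divides n. Factor out: -4092529 = -17^4 · 49. (Sign doesn't affect v_p.) So v_17(-4092529) = 4.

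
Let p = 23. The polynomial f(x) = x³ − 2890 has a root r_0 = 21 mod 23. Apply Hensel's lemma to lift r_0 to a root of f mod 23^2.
r_1 = 504 (mod 529)

Hensel: r_{i+1} = r_i − f(r_i)/f′(r_i) mod 23^{i+2}, where f′(x) = 3x². Iterate:
  r_0 = 21 (mod 23)
  r_1 = 504 (mod 529)
Final: r = 504 with f(r) ≡ 0 mod 23^2.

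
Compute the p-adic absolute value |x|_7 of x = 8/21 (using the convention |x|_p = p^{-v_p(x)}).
|8/21|_7 = 7

Step 1 — compute v_7(x) by factoring powers of 7 out of the numerator and denominator: v_7(8/21) = -1. Step 2 — apply |x|_p = p^{-v_p(x)} = 7^{1} = 7.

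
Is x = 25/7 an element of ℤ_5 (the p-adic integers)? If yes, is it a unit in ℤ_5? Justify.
x ∈ ℤ_5 but not a unit; v_5(x) = 2 > 0

ℤ_5 = {x ∈ ℚ_5 : v_5(x) ≥ 0} and ℤ_5^× = {x ∈ ℤ_5 : v_5(x) = 0}. Here v_5(25/7) = v_5(num) − v_5(den) = 2; compare against these criteria.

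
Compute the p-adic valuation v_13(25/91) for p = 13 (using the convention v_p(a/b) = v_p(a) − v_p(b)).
v_13(25/91) = -1

Factor powers of 13 from the numerator and denominator of the reduced fraction: 25 = 13^0 · 25 and 91 = 13^1 · 7. Apply v_p(a/b) = v_p(a) − v_p(b): v_13(25/91) = 0 − 1 = -1.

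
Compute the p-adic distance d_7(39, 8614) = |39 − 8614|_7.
d_7(39, 8614) = 1/343

Step 1 — x − y = 39 − 8614 = -8575. Step 2 — v_7(-8575) = 3 (factor: -8575 = −(7^3 · 25); the sign does not affect v_p). Step 3 — |x − y|_7 = 7^{-3} = 1/343.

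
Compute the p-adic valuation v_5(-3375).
v_5(-3375) = 3

v_5(n) is the largest exponent k such that 5^k divides n. Factor out: -3375 = -5^3 · 27. (Sign doesn't affect v_p.) So v_5(-3375) = 3.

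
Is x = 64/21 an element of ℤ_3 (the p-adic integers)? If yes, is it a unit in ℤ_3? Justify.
x ∉ ℤ_3 (v_3(x) = -1 < 0)

ℤ_3 = {x ∈ ℚ_3 : v_3(x) ≥ 0} and ℤ_3^× = {x ∈ ℤ_3 : v_3(x) = 0}. Here v_3(64/21) = v_3(num) − v_3(den) = -1; compare against these criteria.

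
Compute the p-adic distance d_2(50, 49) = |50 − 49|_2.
d_2(50, 49) = 1

Step 1 — x − y = 50 − 49 = 1. Step 2 — v_2(1) = 0 (factor: 1 = (2^0 · 1); the sign does not affect v_p). Step 3 — |x − y|_2 = 2^{0} = 1.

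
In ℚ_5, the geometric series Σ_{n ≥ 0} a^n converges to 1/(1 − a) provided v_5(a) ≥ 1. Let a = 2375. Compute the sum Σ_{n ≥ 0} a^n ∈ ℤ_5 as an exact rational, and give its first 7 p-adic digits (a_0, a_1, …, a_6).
Σ a^n = 1/(1 − a) = -1/2374;  first 7 digits = (1, 0, 0, 4, 3, 0, 1)

v_5(a) = 3 ≥ 1, so the series converges in ℤ_5 to 1/(1 − a) = 1/(1 − 2375) = -1/2374. Expand this rational in ℤ_5: compute digits iteratively via d_i = x_i mod 5, x_{i+1} = (x_i − d_i)/5. The first 7 digits are (1, 0, 0, 4, 3, 0, 1).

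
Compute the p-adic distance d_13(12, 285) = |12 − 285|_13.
d_13(12, 285) = 1/13

Step 1 — x − y = 12 − 285 = -273. Step 2 — v_13(-273) = 1 (factor: -273 = −(13^1 · 21); the sign does not affect v_p). Step 3 — |x − y|_13 = 13^{-1} = 1/13.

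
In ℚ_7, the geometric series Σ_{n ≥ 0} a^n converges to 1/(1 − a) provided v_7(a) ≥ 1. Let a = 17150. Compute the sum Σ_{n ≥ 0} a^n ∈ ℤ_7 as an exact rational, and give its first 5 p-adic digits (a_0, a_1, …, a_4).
Σ a^n = 1/(1 − a) = -1/17149;  first 5 digits = (1, 0, 0, 1, 0)

v_7(a) = 3 ≥ 1, so the series converges in ℤ_7 to 1/(1 − a) = 1/(1 − 17150) = -1/17149. Expand this rational in ℤ_7: compute digits iteratively via d_i = x_i mod 7, x_{i+1} = (x_i − d_i)/7. The first 5 digits are (1, 0, 0, 1, 0).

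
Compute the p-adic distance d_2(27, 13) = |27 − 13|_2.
d_2(27, 13) = 1/2

Step 1 — x − y = 27 − 13 = 14. Step 2 — v_2(14) = 1 (factor: 14 = (2^1 · 7); the sign does not affect v_p). Step 3 — |x − y|_2 = 2^{-1} = 1/2.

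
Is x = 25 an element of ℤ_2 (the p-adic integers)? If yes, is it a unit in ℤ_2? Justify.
x ∈ ℤ_2^× (unit); v_2(x) = 0

ℤ_2 = {x ∈ ℚ_2 : v_2(x) ≥ 0} and ℤ_2^× = {x ∈ ℤ_2 : v_2(x) = 0}. Here v_2(25) = v_2(num) − v_2(den) = 0; compare against these criteria.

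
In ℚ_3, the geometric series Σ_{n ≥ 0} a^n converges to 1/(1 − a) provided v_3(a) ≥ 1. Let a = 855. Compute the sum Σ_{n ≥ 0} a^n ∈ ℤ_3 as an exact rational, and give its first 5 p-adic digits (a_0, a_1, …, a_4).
Σ a^n = 1/(1 − a) = -1/854;  first 5 digits = (1, 0, 2, 1, 2)

v_3(a) = 2 ≥ 1, so the series converges in ℤ_3 to 1/(1 − a) = 1/(1 − 855) = -1/854. Expand this rational in ℤ_3: compute digits iteratively via d_i = x_i mod 3, x_{i+1} = (x_i − d_i)/3. The first 5 digits are (1, 0, 2, 1, 2).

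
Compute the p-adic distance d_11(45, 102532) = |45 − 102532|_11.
d_11(45, 102532) = 1/14641

Step 1 — x − y = 45 − 102532 = -102487. Step 2 — v_11(-102487) = 4 (factor: -102487 = −(11^4 · 7); the sign does not affect v_p). Step 3 — |x − y|_11 = 11^{-4} = 1/14641.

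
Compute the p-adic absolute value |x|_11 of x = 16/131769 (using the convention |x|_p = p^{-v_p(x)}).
|16/131769|_11 = 14641

Step 1 — compute v_11(x) by factoring powers of 11 out of the numerator and denominator: v_11(16/131769) = -4. Step 2 — apply |x|_p = p^{-v_p(x)} = 11^{4} = 14641.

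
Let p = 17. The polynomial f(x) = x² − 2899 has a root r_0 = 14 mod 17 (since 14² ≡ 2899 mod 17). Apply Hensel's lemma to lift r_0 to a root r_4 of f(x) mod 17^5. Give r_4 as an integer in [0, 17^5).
r_4 = 222238 (mod 1419857)

Hensel's recurrence: r_{i+1} = r_i − f(r_i)·(f′(r_i))^{-1} mod 17^{i+2}, with f′(x) = 2x. Iterate:
  r_0 = 14 (mod 17)
  r_1 = 286 (mod 289)
  r_2 = 1153 (mod 4913)
  r_3 = 55196 (mod 83521)
  r_4 = 222238 (mod 1419857)
Final: r_4 = 222238, and one checks f(r_4) ≡ 0 mod 17^5.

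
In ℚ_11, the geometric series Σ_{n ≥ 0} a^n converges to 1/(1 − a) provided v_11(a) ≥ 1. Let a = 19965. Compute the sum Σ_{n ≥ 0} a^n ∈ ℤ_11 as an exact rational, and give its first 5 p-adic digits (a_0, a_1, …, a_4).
Σ a^n = 1/(1 − a) = -1/19964;  first 5 digits = (1, 0, 0, 4, 1)

v_11(a) = 3 ≥ 1, so the series converges in ℤ_11 to 1/(1 − a) = 1/(1 − 19965) = -1/19964. Expand this rational in ℤ_11: compute digits iteratively via d_i = x_i mod 11, x_{i+1} = (x_i − d_i)/11. The first 5 digits are (1, 0, 0, 4, 1).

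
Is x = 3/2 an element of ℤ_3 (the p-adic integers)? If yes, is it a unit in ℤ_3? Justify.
x ∈ ℤ_3 but not a unit; v_3(x) = 1 > 0

ℤ_3 = {x ∈ ℚ_3 : v_3(x) ≥ 0} and ℤ_3^× = {x ∈ ℤ_3 : v_3(x) = 0}. Here v_3(3/2) = v_3(num) − v_3(den) = 1; compare against these criteria.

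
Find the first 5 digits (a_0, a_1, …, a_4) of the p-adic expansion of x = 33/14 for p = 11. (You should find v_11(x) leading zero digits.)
(a_0, …, a_4) = (0, 1, 7, 8, 0)

v_11(33/14) = 1, so a_0 = ... = a_0 = 0. Factor out: x = 11^1 · u with u = 3/14 a unit in ℤ_11. Expand u iteratively via a_{v+i} = u_i mod 11, u_{i+1} = (u_i − a_{v+i})/11:
  u_0 = 3/14;  a_1 = 1;  u_1 = (u_0 − 1)/11 = -1/14
  u_1 = -1/14;  a_2 = 7;  u_2 = (u_1 − 7)/11 = -9/14
  u_2 = -9/14;  a_3 = 8;  u_3 = (u_2 − 8)/11 = -11/14
  u_3 = -11/14;  a_4 = 0;  u_4 = (u_3 − 0)/11 = -1/14
Digits: (0, 1, 7, 8, 0).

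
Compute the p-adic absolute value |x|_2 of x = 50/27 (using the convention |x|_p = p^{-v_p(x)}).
|50/27|_2 = 1/2

Step 1 — compute v_2(x) by factoring powers of 2 out of the numerator and denominator: v_2(50/27) = 1. Step 2 — apply |x|_p = p^{-v_p(x)} = 2^{-1} = 1/2.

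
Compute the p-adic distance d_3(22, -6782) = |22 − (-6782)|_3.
d_3(22, -6782) = 1/243

Step 1 — x − y = 22 − (-6782) = 6804. Step 2 — v_3(6804) = 5 (factor: 6804 = (3^5 · 28); the sign does not affect v_p). Step 3 — |x − y|_3 = 3^{-5} = 1/243.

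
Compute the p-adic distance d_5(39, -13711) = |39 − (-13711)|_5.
d_5(39, -13711) = 1/625

Step 1 — x − y = 39 − (-13711) = 13750. Step 2 — v_5(13750) = 4 (factor: 13750 = (5^4 · 22); the sign does not affect v_p). Step 3 — |x − y|_5 = 5^{-4} = 1/625.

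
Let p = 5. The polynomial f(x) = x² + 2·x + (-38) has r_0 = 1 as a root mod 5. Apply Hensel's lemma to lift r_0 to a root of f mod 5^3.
r_2 = 16 (mod 125)

Hensel: r_{i+1} = r_i − f(r_i)·(f′(r_i))^{-1} mod 5^{i+2}, f′(x) = 2x + 2. Iterate:
  r_0 = 1 (mod 5)
  r_1 = 16 (mod 25)
  r_2 = 16 (mod 125)
Final: r = 16 satisfies f(r) ≡ 0 mod 5^3.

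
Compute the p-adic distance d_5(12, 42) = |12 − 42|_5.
d_5(12, 42) = 1/5

Step 1 — x − y = 12 − 42 = -30. Step 2 — v_5(-30) = 1 (factor: -30 = −(5^1 · 6); the sign does not affect v_p). Step 3 — |x − y|_5 = 5^{-1} = 1/5.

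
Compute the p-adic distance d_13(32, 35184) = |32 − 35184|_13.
d_13(32, 35184) = 1/2197

Step 1 — x − y = 32 − 35184 = -35152. Step 2 — v_13(-35152) = 3 (factor: -35152 = −(13^3 · 16); the sign does not affect v_p). Step 3 — |x − y|_13 = 13^{-3} = 1/2197.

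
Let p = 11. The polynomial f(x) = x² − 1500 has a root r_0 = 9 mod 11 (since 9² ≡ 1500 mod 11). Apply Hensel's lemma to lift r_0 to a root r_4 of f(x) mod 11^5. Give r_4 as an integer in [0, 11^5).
r_4 = 142404 (mod 161051)

Hensel's recurrence: r_{i+1} = r_i − f(r_i)·(f′(r_i))^{-1} mod 11^{i+2}, with f′(x) = 2x. Iterate:
  r_0 = 9 (mod 11)
  r_1 = 108 (mod 121)
  r_2 = 1318 (mod 1331)
  r_3 = 10635 (mod 14641)
  r_4 = 142404 (mod 161051)
Final: r_4 = 142404, and one checks f(r_4) ≡ 0 mod 11^5.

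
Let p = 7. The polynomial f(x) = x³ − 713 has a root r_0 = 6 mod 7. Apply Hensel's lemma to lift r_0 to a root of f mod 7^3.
r_2 = 286 (mod 343)

Hensel: r_{i+1} = r_i − f(r_i)/f′(r_i) mod 7^{i+2}, where f′(x) = 3x². Iterate:
  r_0 = 6 (mod 7)
  r_1 = 41 (mod 49)
  r_2 = 286 (mod 343)
Final: r = 286 with f(r) ≡ 0 mod 7^3.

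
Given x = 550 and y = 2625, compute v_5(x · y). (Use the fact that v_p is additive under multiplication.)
v_5(1443750) = 5

v_p(x) = 2 (factor: 550 = 5^2 · 22); v_p(y) = 3 (factor: 2625 = 5^3 · 21). Additivity: v_p(xy) = v_p(x) + v_p(y) = 2 + 3 = 5. (Direct check: xy = 1443750 = 5^5 · (462).)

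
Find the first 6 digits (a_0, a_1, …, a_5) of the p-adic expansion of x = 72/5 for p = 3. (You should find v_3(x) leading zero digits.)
(a_0, …, a_5) = (0, 0, 1, 2, 0, 1)

v_3(72/5) = 2, so a_0 = ... = a_1 = 0. Factor out: x = 3^2 · u with u = 8/5 a unit in ℤ_3. Expand u iteratively via a_{v+i} = u_i mod 3, u_{i+1} = (u_i − a_{v+i})/3:
  u_0 = 8/5;  a_2 = 1;  u_1 = (u_0 − 1)/3 = 1/5
  u_1 = 1/5;  a_3 = 2;  u_2 = (u_1 − 2)/3 = -3/5
  u_2 = -3/5;  a_4 = 0;  u_3 = (u_2 − 0)/3 = -1/5
  u_3 = -1/5;  a_5 = 1;  u_4 = (u_3 − 1)/3 = -2/5
Digits: (0, 0, 1, 2, 0, 1).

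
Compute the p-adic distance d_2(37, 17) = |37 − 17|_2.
d_2(37, 17) = 1/4

Step 1 — x − y = 37 − 17 = 20. Step 2 — v_2(20) = 2 (factor: 20 = (2^2 · 5); the sign does not affect v_p). Step 3 — |x − y|_2 = 2^{-2} = 1/4.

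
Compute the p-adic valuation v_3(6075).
v_3(6075) = 5

v_3(n) is the largest exponent k such that 3^k divides n. Factor out: 6075 = 3^5 · 25. (Sign doesn't affect v_p.) So v_3(6075) = 5.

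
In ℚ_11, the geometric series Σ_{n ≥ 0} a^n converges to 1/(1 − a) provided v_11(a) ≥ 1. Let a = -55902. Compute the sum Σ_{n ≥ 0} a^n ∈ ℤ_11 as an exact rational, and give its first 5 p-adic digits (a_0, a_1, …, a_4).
Σ a^n = 1/(1 − a) = 1/55903;  first 5 digits = (1, 0, 0, 2, 7)

v_11(a) = 3 ≥ 1, so the series converges in ℤ_11 to 1/(1 − a) = 1/(1 − (-55902)) = 1/55903. Expand this rational in ℤ_11: compute digits iteratively via d_i = x_i mod 11, x_{i+1} = (x_i − d_i)/11. The first 5 digits are (1, 0, 0, 2, 7).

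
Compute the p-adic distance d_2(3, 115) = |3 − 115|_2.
d_2(3, 115) = 1/16

Step 1 — x − y = 3 − 115 = -112. Step 2 — v_2(-112) = 4 (factor: -112 = −(2^4 · 7); the sign does not affect v_p). Step 3 — |x − y|_2 = 2^{-4} = 1/16.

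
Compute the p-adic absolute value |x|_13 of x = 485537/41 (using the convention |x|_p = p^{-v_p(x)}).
|485537/41|_13 = 1/28561

Step 1 — compute v_13(x) by factoring powers of 13 out of the numerator and denominator: v_13(485537/41) = 4. Step 2 — apply |x|_p = p^{-v_p(x)} = 13^{-4} = 1/28561.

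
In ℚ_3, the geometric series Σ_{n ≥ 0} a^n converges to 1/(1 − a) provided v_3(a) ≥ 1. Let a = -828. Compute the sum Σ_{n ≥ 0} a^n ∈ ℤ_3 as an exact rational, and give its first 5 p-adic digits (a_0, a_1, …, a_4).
Σ a^n = 1/(1 − a) = 1/829;  first 5 digits = (1, 0, 1, 2, 2)

v_3(a) = 2 ≥ 1, so the series converges in ℤ_3 to 1/(1 − a) = 1/(1 − (-828)) = 1/829. Expand this rational in ℤ_3: compute digits iteratively via d_i = x_i mod 3, x_{i+1} = (x_i − d_i)/3. The first 5 digits are (1, 0, 1, 2, 2).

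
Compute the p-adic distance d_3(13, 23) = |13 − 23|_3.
d_3(13, 23) = 1

Step 1 — x − y = 13 − 23 = -10. Step 2 — v_3(-10) = 0 (factor: -10 = −(3^0 · 10); the sign does not affect v_p). Step 3 — |x − y|_3 = 3^{0} = 1.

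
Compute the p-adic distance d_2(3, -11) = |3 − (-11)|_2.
d_2(3, -11) = 1/2

Step 1 — x − y = 3 − (-11) = 14. Step 2 — v_2(14) = 1 (factor: 14 = (2^1 · 7); the sign does not affect v_p). Step 3 — |x − y|_2 = 2^{-1} = 1/2.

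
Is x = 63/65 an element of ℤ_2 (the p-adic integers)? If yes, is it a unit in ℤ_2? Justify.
x ∈ ℤ_2^× (unit); v_2(x) = 0

ℤ_2 = {x ∈ ℚ_2 : v_2(x) ≥ 0} and ℤ_2^× = {x ∈ ℤ_2 : v_2(x) = 0}. Here v_2(63/65) = v_2(num) − v_2(den) = 0; compare against these criteria.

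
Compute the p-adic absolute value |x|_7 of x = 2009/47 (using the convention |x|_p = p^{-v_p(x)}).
|2009/47|_7 = 1/49

Step 1 — compute v_7(x) by factoring powers of 7 out of the numerator and denominator: v_7(2009/47) = 2. Step 2 — apply |x|_p = p^{-v_p(x)} = 7^{-2} = 1/49.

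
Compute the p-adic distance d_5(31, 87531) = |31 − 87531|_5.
d_5(31, 87531) = 1/3125

Step 1 — x − y = 31 − 87531 = -87500. Step 2 — v_5(-87500) = 5 (factor: -87500 = −(5^5 · 28); the sign does not affect v_p). Step 3 — |x − y|_5 = 5^{-5} = 1/3125.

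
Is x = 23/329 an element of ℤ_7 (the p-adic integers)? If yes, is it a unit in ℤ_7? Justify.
x ∉ ℤ_7 (v_7(x) = -1 < 0)

ℤ_7 = {x ∈ ℚ_7 : v_7(x) ≥ 0} and ℤ_7^× = {x ∈ ℤ_7 : v_7(x) = 0}. Here v_7(23/329) = v_7(num) − v_7(den) = -1; compare against these criteria.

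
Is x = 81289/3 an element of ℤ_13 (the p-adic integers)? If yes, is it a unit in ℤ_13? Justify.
x ∈ ℤ_13 but not a unit; v_13(x) = 3 > 0

ℤ_13 = {x ∈ ℚ_13 : v_13(x) ≥ 0} and ℤ_13^× = {x ∈ ℤ_13 : v_13(x) = 0}. Here v_13(81289/3) = v_13(num) − v_13(den) = 3; compare against these criteria.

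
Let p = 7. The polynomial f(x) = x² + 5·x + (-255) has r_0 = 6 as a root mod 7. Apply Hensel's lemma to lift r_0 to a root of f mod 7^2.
r_1 = 20 (mod 49)

Hensel: r_{i+1} = r_i − f(r_i)·(f′(r_i))^{-1} mod 7^{i+2}, f′(x) = 2x + 5. Iterate:
  r_0 = 6 (mod 7)
  r_1 = 20 (mod 49)
Final: r = 20 satisfies f(r) ≡ 0 mod 7^2.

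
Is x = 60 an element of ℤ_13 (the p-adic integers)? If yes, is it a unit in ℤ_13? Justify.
x ∈ ℤ_13^× (unit); v_13(x) = 0

ℤ_13 = {x ∈ ℚ_13 : v_13(x) ≥ 0} and ℤ_13^× = {x ∈ ℤ_13 : v_13(x) = 0}. Here v_13(60) = v_13(num) − v_13(den) = 0; compare against these criteria.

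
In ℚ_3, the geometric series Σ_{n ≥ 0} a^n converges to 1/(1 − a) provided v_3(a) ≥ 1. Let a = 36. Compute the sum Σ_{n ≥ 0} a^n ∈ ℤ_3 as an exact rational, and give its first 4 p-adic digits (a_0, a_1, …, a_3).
Σ a^n = 1/(1 − a) = -1/35;  first 4 digits = (1, 0, 1, 1)

v_3(a) = 2 ≥ 1, so the series converges in ℤ_3 to 1/(1 − a) = 1/(1 − 36) = -1/35. Expand this rational in ℤ_3: compute digits iteratively via d_i = x_i mod 3, x_{i+1} = (x_i − d_i)/3. The first 4 digits are (1, 0, 1, 1).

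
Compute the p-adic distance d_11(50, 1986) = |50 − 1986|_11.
d_11(50, 1986) = 1/121

Step 1 — x − y = 50 − 1986 = -1936. Step 2 — v_11(-1936) = 2 (factor: -1936 = −(11^2 · 16); the sign does not affect v_p). Step 3 — |x − y|_11 = 11^{-2} = 1/121.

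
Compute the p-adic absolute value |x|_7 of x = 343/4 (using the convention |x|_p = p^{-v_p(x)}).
|343/4|_7 = 1/343

Step 1 — compute v_7(x) by factoring powers of 7 out of the numerator and denominator: v_7(343/4) = 3. Step 2 — apply |x|_p = p^{-v_p(x)} = 7^{-3} = 1/343.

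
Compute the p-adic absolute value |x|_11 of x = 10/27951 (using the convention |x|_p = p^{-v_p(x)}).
|10/27951|_11 = 1331

Step 1 — compute v_11(x) by factoring powers of 11 out of the numerator and denominator: v_11(10/27951) = -3. Step 2 — apply |x|_p = p^{-v_p(x)} = 11^{3} = 1331.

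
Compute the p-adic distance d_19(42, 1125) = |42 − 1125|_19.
d_19(42, 1125) = 1/361

Step 1 — x − y = 42 − 1125 = -1083. Step 2 — v_19(-1083) = 2 (factor: -1083 = −(19^2 · 3); the sign does not affect v_p). Step 3 — |x − y|_19 = 19^{-2} = 1/361.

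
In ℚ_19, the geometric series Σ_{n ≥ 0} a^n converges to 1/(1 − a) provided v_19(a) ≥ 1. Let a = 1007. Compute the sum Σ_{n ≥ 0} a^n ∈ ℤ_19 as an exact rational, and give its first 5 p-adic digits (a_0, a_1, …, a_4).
Σ a^n = 1/(1 − a) = -1/1006;  first 5 digits = (1, 15, 18, 7, 5)

v_19(a) = 1 ≥ 1, so the series converges in ℤ_19 to 1/(1 − a) = 1/(1 − 1007) = -1/1006. Expand this rational in ℤ_19: compute digits iteratively via d_i = x_i mod 19, x_{i+1} = (x_i − d_i)/19. The first 5 digits are (1, 15, 18, 7, 5).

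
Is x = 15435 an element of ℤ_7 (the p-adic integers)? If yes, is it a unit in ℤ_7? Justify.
x ∈ ℤ_7 but not a unit; v_7(x) = 3 > 0

ℤ_7 = {x ∈ ℚ_7 : v_7(x) ≥ 0} and ℤ_7^× = {x ∈ ℤ_7 : v_7(x) = 0}. Here v_7(15435) = v_7(num) − v_7(den) = 3; compare against these criteria.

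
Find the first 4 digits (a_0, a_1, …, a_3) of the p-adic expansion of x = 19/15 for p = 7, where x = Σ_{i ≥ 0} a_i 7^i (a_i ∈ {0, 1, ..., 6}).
(a_0, …, a_3) = (5, 6, 0, 5)

v_7(19/15) = 0 (numerator and denominator both coprime to 7), so x ∈ ℤ_7^×. Compute digits iteratively via a_i = x_i mod 7, x_{i+1} = (x_i − a_i)/7, with x_0 = x:
  x_0 = 19/15;  a_0 = 5;  x_1 = (x_0 − 5)/7 = -8/15
  x_1 = -8/15;  a_1 = 6;  x_2 = (x_1 − 6)/7 = -14/15
  x_2 = -14/15;  a_2 = 0;  x_3 = (x_2 − 0)/7 = -2/15
  x_3 = -2/15;  a_3 = 5;  x_4 = (x_3 − 5)/7 = -11/15
Digits: (5, 6, 0, 5).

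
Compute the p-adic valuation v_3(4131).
v_3(4131) = 5

v_3(n) is the largest exponent k such that 3^k divides n. Factor out: 4131 = 3^5 · 17. (Sign doesn't affect v_p.) So v_3(4131) = 5.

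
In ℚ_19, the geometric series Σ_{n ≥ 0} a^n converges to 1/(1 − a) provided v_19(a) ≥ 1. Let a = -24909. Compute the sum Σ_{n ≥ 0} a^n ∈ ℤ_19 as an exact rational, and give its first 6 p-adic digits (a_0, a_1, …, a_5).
Σ a^n = 1/(1 − a) = 1/24910;  first 6 digits = (1, 0, 7, 15, 10, 3)

v_19(a) = 2 ≥ 1, so the series converges in ℤ_19 to 1/(1 − a) = 1/(1 − (-24909)) = 1/24910. Expand this rational in ℤ_19: compute digits iteratively via d_i = x_i mod 19, x_{i+1} = (x_i − d_i)/19. The first 6 digits are (1, 0, 7, 15, 10, 3).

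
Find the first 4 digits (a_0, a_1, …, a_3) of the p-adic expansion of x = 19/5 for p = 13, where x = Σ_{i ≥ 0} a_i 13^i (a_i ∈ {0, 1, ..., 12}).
(a_0, …, a_3) = (9, 10, 7, 2)

v_13(19/5) = 0 (numerator and denominator both coprime to 13), so x ∈ ℤ_13^×. Compute digits iteratively via a_i = x_i mod 13, x_{i+1} = (x_i − a_i)/13, with x_0 = x:
  x_0 = 19/5;  a_0 = 9;  x_1 = (x_0 − 9)/13 = -2/5
  x_1 = -2/5;  a_1 = 10;  x_2 = (x_1 − 10)/13 = -4/5
  x_2 = -4/5;  a_2 = 7;  x_3 = (x_2 − 7)/13 = -3/5
  x_3 = -3/5;  a_3 = 2;  x_4 = (x_3 − 2)/13 = -1/5
Digits: (9, 10, 7, 2).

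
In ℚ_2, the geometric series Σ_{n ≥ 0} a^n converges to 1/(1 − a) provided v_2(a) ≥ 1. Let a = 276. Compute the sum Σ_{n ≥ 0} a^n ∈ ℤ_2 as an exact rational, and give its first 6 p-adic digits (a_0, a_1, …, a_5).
Σ a^n = 1/(1 − a) = -1/275;  first 6 digits = (1, 0, 1, 0, 0, 1)

v_2(a) = 2 ≥ 1, so the series converges in ℤ_2 to 1/(1 − a) = 1/(1 − 276) = -1/275. Expand this rational in ℤ_2: compute digits iteratively via d_i = x_i mod 2, x_{i+1} = (x_i − d_i)/2. The first 6 digits are (1, 0, 1, 0, 0, 1).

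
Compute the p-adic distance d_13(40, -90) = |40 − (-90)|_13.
d_13(40, -90) = 1/13

Step 1 — x − y = 40 − (-90) = 130. Step 2 — v_13(130) = 1 (factor: 130 = (13^1 · 10); the sign does not affect v_p). Step 3 — |x − y|_13 = 13^{-1} = 1/13.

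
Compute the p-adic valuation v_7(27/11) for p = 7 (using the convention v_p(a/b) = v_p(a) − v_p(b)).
v_7(27/11) = 0

Factor powers of 7 from the numerator and denominator of the reduced fraction: 27 = 7^0 · 27 and 11 = 7^0 · 11. Apply v_p(a/b) = v_p(a) − v_p(b): v_7(27/11) = 0 − 0 = 0.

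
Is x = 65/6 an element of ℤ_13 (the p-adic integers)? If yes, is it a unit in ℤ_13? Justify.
x ∈ ℤ_13 but not a unit; v_13(x) = 1 > 0

ℤ_13 = {x ∈ ℚ_13 : v_13(x) ≥ 0} and ℤ_13^× = {x ∈ ℤ_13 : v_13(x) = 0}. Here v_13(65/6) = v_13(num) − v_13(den) = 1; compare against these criteria.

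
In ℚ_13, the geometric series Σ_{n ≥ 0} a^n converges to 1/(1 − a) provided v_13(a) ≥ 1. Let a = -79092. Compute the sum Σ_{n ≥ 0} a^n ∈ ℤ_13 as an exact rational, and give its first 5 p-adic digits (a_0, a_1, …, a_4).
Σ a^n = 1/(1 − a) = 1/79093;  first 5 digits = (1, 0, 0, 3, 10)

v_13(a) = 3 ≥ 1, so the series converges in ℤ_13 to 1/(1 − a) = 1/(1 − (-79092)) = 1/79093. Expand this rational in ℤ_13: compute digits iteratively via d_i = x_i mod 13, x_{i+1} = (x_i − d_i)/13. The first 5 digits are (1, 0, 0, 3, 10).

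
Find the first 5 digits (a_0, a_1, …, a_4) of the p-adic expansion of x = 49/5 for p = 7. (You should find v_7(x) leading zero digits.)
(a_0, …, a_4) = (0, 0, 3, 1, 4)

v_7(49/5) = 2, so a_0 = ... = a_1 = 0. Factor out: x = 7^2 · u with u = 1/5 a unit in ℤ_7. Expand u iteratively via a_{v+i} = u_i mod 7, u_{i+1} = (u_i − a_{v+i})/7:
  u_0 = 1/5;  a_2 = 3;  u_1 = (u_0 − 3)/7 = -2/5
  u_1 = -2/5;  a_3 = 1;  u_2 = (u_1 − 1)/7 = -1/5
  u_2 = -1/5;  a_4 = 4;  u_3 = (u_2 − 4)/7 = -3/5
Digits: (0, 0, 3, 1, 4).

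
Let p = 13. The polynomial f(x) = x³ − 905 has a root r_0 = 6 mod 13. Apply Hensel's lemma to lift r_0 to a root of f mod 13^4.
r_3 = 3685 (mod 28561)

Hensel: r_{i+1} = r_i − f(r_i)/f′(r_i) mod 13^{i+2}, where f′(x) = 3x². Iterate:
  r_0 = 6 (mod 13)
  r_1 = 136 (mod 169)
  r_2 = 1488 (mod 2197)
  r_3 = 3685 (mod 28561)
Final: r = 3685 with f(r) ≡ 0 mod 13^4.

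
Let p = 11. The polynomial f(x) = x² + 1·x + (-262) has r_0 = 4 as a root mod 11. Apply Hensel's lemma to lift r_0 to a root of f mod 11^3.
r_2 = 1214 (mod 1331)

Hensel: r_{i+1} = r_i − f(r_i)·(f′(r_i))^{-1} mod 11^{i+2}, f′(x) = 2x + 1. Iterate:
  r_0 = 4 (mod 11)
  r_1 = 4 (mod 121)
  r_2 = 1214 (mod 1331)
Final: r = 1214 satisfies f(r) ≡ 0 mod 11^3.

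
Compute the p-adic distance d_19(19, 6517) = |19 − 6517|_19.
d_19(19, 6517) = 1/361

Step 1 — x − y = 19 − 6517 = -6498. Step 2 — v_19(-6498) = 2 (factor: -6498 = −(19^2 · 18); the sign does not affect v_p). Step 3 — |x − y|_19 = 19^{-2} = 1/361.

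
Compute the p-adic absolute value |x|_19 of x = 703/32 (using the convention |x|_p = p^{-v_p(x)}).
|703/32|_19 = 1/19

Step 1 — compute v_19(x) by factoring powers of 19 out of the numerator and denominator: v_19(703/32) = 1. Step 2 — apply |x|_p = p^{-v_p(x)} = 19^{-1} = 1/19.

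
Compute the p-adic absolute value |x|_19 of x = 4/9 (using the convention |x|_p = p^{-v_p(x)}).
|4/9|_19 = 1

Step 1 — compute v_19(x) by factoring powers of 19 out of the numerator and denominator: v_19(4/9) = 0. Step 2 — apply |x|_p = p^{-v_p(x)} = 19^{0} = 1.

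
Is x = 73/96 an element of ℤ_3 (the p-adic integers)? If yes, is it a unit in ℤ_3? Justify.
x ∉ ℤ_3 (v_3(x) = -1 < 0)

ℤ_3 = {x ∈ ℚ_3 : v_3(x) ≥ 0} and ℤ_3^× = {x ∈ ℤ_3 : v_3(x) = 0}. Here v_3(73/96) = v_3(num) − v_3(den) = -1; compare against these criteria.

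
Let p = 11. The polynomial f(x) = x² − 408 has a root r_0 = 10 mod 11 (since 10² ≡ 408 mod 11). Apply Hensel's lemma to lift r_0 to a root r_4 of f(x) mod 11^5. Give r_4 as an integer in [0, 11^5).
r_4 = 49950 (mod 161051)

Hensel's recurrence: r_{i+1} = r_i − f(r_i)·(f′(r_i))^{-1} mod 11^{i+2}, with f′(x) = 2x. Iterate:
  r_0 = 10 (mod 11)
  r_1 = 98 (mod 121)
  r_2 = 703 (mod 1331)
  r_3 = 6027 (mod 14641)
  r_4 = 49950 (mod 161051)
Final: r_4 = 49950, and one checks f(r_4) ≡ 0 mod 11^5.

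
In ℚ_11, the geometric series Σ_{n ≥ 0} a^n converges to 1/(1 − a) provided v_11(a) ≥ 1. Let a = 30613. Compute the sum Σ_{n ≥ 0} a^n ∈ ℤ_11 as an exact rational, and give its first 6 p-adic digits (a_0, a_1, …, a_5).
Σ a^n = 1/(1 − a) = -1/30612;  first 6 digits = (1, 0, 0, 1, 2, 0)

v_11(a) = 3 ≥ 1, so the series converges in ℤ_11 to 1/(1 − a) = 1/(1 − 30613) = -1/30612. Expand this rational in ℤ_11: compute digits iteratively via d_i = x_i mod 11, x_{i+1} = (x_i − d_i)/11. The first 6 digits are (1, 0, 0, 1, 2, 0).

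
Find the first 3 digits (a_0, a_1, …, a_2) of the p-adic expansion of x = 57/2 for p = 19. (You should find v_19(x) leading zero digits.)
(a_0, …, a_2) = (0, 11, 9)

v_19(57/2) = 1, so a_0 = ... = a_0 = 0. Factor out: x = 19^1 · u with u = 3/2 a unit in ℤ_19. Expand u iteratively via a_{v+i} = u_i mod 19, u_{i+1} = (u_i − a_{v+i})/19:
  u_0 = 3/2;  a_1 = 11;  u_1 = (u_0 − 11)/19 = -1/2
  u_1 = -1/2;  a_2 = 9;  u_2 = (u_1 − 9)/19 = -1/2
Digits: (0, 11, 9).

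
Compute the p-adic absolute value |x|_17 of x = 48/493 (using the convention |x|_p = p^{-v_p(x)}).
|48/493|_17 = 17

Step 1 — compute v_17(x) by factoring powers of 17 out of the numerator and denominator: v_17(48/493) = -1. Step 2 — apply |x|_p = p^{-v_p(x)} = 17^{1} = 17.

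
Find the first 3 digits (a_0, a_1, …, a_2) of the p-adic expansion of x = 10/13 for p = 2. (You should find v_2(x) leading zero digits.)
(a_0, …, a_2) = (0, 1, 0)

v_2(10/13) = 1, so a_0 = ... = a_0 = 0. Factor out: x = 2^1 · u with u = 5/13 a unit in ℤ_2. Expand u iteratively via a_{v+i} = u_i mod 2, u_{i+1} = (u_i − a_{v+i})/2:
  u_0 = 5/13;  a_1 = 1;  u_1 = (u_0 − 1)/2 = -4/13
  u_1 = -4/13;  a_2 = 0;  u_2 = (u_1 − 0)/2 = -2/13
Digits: (0, 1, 0).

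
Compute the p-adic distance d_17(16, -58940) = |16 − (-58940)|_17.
d_17(16, -58940) = 1/4913

Step 1 — x − y = 16 − (-58940) = 58956. Step 2 — v_17(58956) = 3 (factor: 58956 = (17^3 · 12); the sign does not affect v_p). Step 3 — |x − y|_17 = 17^{-3} = 1/4913.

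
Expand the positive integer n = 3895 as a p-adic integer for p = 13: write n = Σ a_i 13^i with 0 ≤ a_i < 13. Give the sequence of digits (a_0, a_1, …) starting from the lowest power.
(a_0, a_1, …) = (8, 0, 10, 1)

Repeated division by 13 gives the digits low-to-high: 3895 = 8 + 10·13^2 + 1·13^3. Digit sequence: (8, 0, 10, 1).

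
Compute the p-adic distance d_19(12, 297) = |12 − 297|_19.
d_19(12, 297) = 1/19

Step 1 — x − y = 12 − 297 = -285. Step 2 — v_19(-285) = 1 (factor: -285 = −(19^1 · 15); the sign does not affect v_p). Step 3 — |x − y|_19 = 19^{-1} = 1/19.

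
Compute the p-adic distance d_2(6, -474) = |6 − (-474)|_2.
d_2(6, -474) = 1/32

Step 1 — x − y = 6 − (-474) = 480. Step 2 — v_2(480) = 5 (factor: 480 = (2^5 · 15); the sign does not affect v_p). Step 3 — |x − y|_2 = 2^{-5} = 1/32.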